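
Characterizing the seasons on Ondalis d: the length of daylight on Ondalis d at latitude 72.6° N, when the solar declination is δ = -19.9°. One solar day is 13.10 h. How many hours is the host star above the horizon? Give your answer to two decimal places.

0.00 h

cos h₀ = −tan ϕ · tan δ = 1.1551 ≥ 1, so the host star never rises (polar night) and h₀ = 0.
Daylight = 2h₀/(2π) × 13.10 h = (0.0000/π) × 13.10 = 0.00 h.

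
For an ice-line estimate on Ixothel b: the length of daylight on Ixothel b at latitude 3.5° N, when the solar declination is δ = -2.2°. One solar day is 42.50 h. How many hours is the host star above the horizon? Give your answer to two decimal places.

21.22 h

cos H₀ = −tan φ · tan δ = −tan(+3.5°) × tan(-2.200°) = 0.0023, so H₀ = 1.5684 rad = 89.87°.
Daylight = 2H₀/(2π) × 42.50 h = (1.5684/π) × 42.50 = 21.22 h.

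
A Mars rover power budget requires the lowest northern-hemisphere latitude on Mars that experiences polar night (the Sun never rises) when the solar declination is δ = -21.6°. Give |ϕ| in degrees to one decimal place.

|ϕ| = 68.4°

Polar night requires cos h₀ = −tan ϕ tan δ ≥ 1, i.e. tan ϕ tan δ ≤ −1.
The boundary is |tan ϕ| · |tan δ| = 1, so |ϕ| = 90° − |δ| = 90° − 21.6° = 68.4° in the northern hemisphere.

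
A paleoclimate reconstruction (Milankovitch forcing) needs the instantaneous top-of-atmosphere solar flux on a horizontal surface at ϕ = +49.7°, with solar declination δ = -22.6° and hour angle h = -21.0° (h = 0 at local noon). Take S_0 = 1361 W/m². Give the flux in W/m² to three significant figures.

360 W/m²

cos θ_z = sin ϕ sin δ + cos ϕ cos δ cos h = -0.293090 + 0.557462 = 0.264372.
Flux = S_0 · cos θ_z = 1361 × 0.264372 = 359.8 W/m².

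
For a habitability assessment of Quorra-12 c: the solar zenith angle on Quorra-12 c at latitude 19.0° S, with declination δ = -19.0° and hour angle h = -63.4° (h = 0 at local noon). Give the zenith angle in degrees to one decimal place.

cos θ_z = sin φ sin δ + cos φ cos δ cos h = 0.105995 + 0.400299 = 0.506294.
θ_z = arccos(0.506294) = 59.6°.

θ_z = 59.6°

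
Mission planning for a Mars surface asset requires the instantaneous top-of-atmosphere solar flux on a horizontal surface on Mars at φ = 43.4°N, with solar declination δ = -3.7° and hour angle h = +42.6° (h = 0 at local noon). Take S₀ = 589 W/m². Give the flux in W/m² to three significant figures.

288 W/m²

cos θ_z = sin φ sin δ + cos φ cos δ cos h = -0.044339 + 0.533715 = 0.489376.
Flux = S₀ · cos θ_z = 589 × 0.489376 = 288.2 W/m².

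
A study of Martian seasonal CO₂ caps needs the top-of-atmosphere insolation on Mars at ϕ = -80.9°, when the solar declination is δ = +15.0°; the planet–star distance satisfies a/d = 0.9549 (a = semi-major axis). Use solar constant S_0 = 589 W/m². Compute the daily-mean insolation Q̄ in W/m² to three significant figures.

cos h₀ = −tan(-80.9°) tan(+15.000°) = 1.6729 ≥ 1 ⇒ polar night, h₀ = 0 and Q̄ = 0.
Inverse-square distance factor (a/d)² = 0.9549² = 0.911834.

Q̄ ≈ 0.00 W/m²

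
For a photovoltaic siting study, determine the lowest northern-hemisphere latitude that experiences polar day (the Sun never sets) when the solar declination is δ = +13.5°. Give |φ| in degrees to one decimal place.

|φ| = 76.5°

Polar day requires cos H₀ = −tan φ tan δ ≤ −1, i.e. tan φ tan δ ≥ 1.
The boundary is |tan φ| · |tan δ| = 1, so |φ| = 90° − |δ| = 90° − 13.5° = 76.5° in the northern hemisphere.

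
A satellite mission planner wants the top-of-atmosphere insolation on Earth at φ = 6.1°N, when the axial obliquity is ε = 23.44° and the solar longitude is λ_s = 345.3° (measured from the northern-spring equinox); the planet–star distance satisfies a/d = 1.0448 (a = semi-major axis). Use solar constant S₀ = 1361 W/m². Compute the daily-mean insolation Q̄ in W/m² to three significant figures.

Q̄ ≈ 460 W/m²

Solar declination: sin δ = sin ε · sin λ_s = sin 23.44° × sin 345.3° = -0.10094, so δ = -5.793°.
cos H₀ = −tan(+6.1°) tan(-5.793°) = 0.0108, H₀ = 1.5600 rad.
Bracket: H₀ sin φ sin δ + cos φ cos δ sin H₀ = 1.5600×0.10626×-0.10094 + 0.99434×0.99489×0.99994 = -0.016732 + 0.989200 = 0.972468.
Inverse-square distance factor (a/d)² = 1.0448² = 1.091607.
Q̄ = (S₀/π) × 1.091607 × [bracket] = (1361/π) × 1.091607 × 0.972468 = 459.9 W/m².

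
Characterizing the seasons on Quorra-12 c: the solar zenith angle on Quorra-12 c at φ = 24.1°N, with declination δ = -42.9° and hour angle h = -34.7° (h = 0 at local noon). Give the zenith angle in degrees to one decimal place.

θ_z = 74.2°

cos θ_z = sin φ sin δ + cos φ cos δ cos h = -0.277959 + 0.549760 = 0.271801.
θ_z = arccos(0.271801) = 74.2°.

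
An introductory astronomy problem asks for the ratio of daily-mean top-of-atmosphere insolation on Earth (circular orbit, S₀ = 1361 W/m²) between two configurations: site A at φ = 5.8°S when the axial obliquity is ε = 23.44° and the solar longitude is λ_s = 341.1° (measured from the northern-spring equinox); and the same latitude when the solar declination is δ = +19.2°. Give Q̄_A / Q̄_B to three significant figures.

— Configuration A (φ=-5.8°):
Solar declination: sin δ = sin ε · sin λ_s = sin 23.44° × sin 341.1° = -0.12885, so δ = -7.403°.
cos H₀ = −tan(-5.8°) tan(-7.403°) = -0.0132, H₀ = 1.5840 rad.
Bracket: H₀ sin φ sin δ + cos φ cos δ sin H₀ = 1.5840×-0.10106×-0.12885 + 0.99488×0.99166×0.99991 = 0.020626 + 0.986494 = 1.007120.
Q̄ = (S₀/π) × [bracket] = (1361/π) × 1.007120 = 436.30 W/m².
— Configuration B (φ=-5.8°):
cos H₀ = −tan(-5.8°) tan(+19.200°) = 0.0354, H₀ = 1.5354 rad.
Bracket: H₀ sin φ sin δ + cos φ cos δ sin H₀ = 1.5354×-0.10106×0.32887 + 0.99488×0.94438×0.99937 = -0.051030 + 0.938953 = 0.887923.
Q̄ = (S₀/π) × [bracket] = (1361/π) × 0.887923 = 384.67 W/m².
Ratio Q̄_A / Q̄_B = 436.30 / 384.67 = 1.134.

Q̄_A / Q̄_B ≈ 1.13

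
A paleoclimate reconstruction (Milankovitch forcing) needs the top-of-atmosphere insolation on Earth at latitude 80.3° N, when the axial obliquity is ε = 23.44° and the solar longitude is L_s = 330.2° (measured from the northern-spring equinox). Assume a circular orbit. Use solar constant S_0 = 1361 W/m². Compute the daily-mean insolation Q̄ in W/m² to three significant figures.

Q̄ ≈ 0.00 W/m²

Solar declination: sin δ = sin ε · sin L_s = sin 23.44° × sin 330.2° = -0.19769, so δ = -11.402°.
cos h₀ = −tan(+80.3°) tan(-11.402°) = 1.1798 ≥ 1 ⇒ polar night, h₀ = 0 and Q̄ = 0.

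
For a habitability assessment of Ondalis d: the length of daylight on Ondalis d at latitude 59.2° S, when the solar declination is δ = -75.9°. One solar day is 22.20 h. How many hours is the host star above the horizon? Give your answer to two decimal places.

Sunrise equation: cos H₀ = −tan φ · tan δ = -6.6785 ≤ −1, so the host star never sets (polar day) and H₀ = π.
Daylight = 2H₀/(2π) × 22.20 h = (3.1416/π) × 22.20 = 22.20 h.

22.20 h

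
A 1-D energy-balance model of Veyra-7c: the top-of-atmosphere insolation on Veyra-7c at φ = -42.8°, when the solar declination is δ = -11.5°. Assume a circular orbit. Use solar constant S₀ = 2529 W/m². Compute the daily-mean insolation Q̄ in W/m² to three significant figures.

Q̄ ≈ 760 W/m²

cos H₀ = −tan(-42.8°) tan(-11.500°) = -0.1884, H₀ = 1.7603 rad.
Bracket: H₀ sin φ sin δ + cos φ cos δ sin H₀ = 1.7603×-0.67944×-0.19937 + 0.73373×0.97992×0.98209 = 0.238450 + 0.706119 = 0.944569.
Q̄ = (S₀/π) × [bracket] = (2529/π) × 0.944569 = 760.4 W/m².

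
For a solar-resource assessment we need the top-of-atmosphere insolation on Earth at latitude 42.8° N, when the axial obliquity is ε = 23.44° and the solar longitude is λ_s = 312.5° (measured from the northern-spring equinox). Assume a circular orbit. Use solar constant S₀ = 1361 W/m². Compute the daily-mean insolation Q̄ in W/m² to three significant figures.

Solar declination: sin δ = sin ε · sin λ_s = sin 23.44° × sin 312.5° = -0.29328, so δ = -17.054°.
cos H₀ = −tan(+42.8°) tan(-17.054°) = 0.2841, H₀ = 1.2828 rad.
Bracket: H₀ sin φ sin δ + cos φ cos δ sin H₀ = 1.2828×0.67944×-0.29328 + 0.73373×0.95603×0.95880 = -0.255619 + 0.672567 = 0.416948.
Q̄ = (S₀/π) × [bracket] = (1361/π) × 0.416948 = 180.6 W/m².

Q̄ ≈ 181 W/m²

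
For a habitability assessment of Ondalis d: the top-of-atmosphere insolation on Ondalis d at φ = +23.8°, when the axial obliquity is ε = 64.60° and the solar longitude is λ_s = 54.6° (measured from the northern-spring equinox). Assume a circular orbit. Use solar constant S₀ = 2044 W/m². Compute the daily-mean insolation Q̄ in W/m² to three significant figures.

Solar declination: sin δ = sin ε · sin λ_s = sin 64.60° × sin 54.6° = 0.73633, so δ = +47.420°.
cos H₀ = −tan(+23.8°) tan(+47.420°) = -0.4800, H₀ = 2.0714 rad.
Bracket: H₀ sin φ sin δ + cos φ cos δ sin H₀ = 2.0714×0.40355×0.73633 + 0.91496×0.67662×0.87728 = 0.615508 + 0.543107 = 1.158615.
Q̄ = (S₀/π) × [bracket] = (2044/π) × 1.158615 = 753.8 W/m².

Q̄ ≈ 754 W/m²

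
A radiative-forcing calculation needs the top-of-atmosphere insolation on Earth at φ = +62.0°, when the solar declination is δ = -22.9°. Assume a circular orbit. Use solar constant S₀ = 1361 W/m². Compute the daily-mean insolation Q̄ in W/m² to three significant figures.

Q̄ ≈ 16.6 W/m²

cos H₀ = −tan(+62.0°) tan(-22.900°) = 0.7944, H₀ = 0.6527 rad.
Bracket: H₀ sin φ sin δ + cos φ cos δ sin H₀ = 0.6527×0.88295×-0.38912 + 0.46947×0.92119×0.60733 = -0.224250 + 0.262653 = 0.038403.
Q̄ = (S₀/π) × [bracket] = (1361/π) × 0.038403 = 16.64 W/m².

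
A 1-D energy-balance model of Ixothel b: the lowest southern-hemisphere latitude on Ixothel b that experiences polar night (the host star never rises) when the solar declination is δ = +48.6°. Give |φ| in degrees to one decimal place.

|φ| = 41.4°

Polar night requires cos H₀ = −tan φ tan δ ≥ 1, i.e. tan φ tan δ ≤ −1.
The boundary is |tan φ| · |tan δ| = 1, so |φ| = 90° − |δ| = 90° − 48.6° = 41.4° in the southern hemisphere.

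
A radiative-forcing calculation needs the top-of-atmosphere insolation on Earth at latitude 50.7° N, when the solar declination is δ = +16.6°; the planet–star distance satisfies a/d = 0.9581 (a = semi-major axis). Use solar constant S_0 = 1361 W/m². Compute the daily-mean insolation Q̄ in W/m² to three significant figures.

cos h₀ = −tan(+50.7°) tan(+16.600°) = -0.3642, h₀ = 1.9436 rad.
Bracket: h₀ sin ϕ sin δ + cos ϕ cos δ sin h₀ = 1.9436×0.77384×0.28569 + 0.63338×0.95832×0.93131 = 0.429688 + 0.565287 = 0.994975.
Inverse-square distance factor (a/d)² = 0.9581² = 0.917956.
Q̄ = (S_0/π) × 0.917956 × [bracket] = (1361/π) × 0.917956 × 0.994975 = 395.7 W/m².

Q̄ ≈ 396 W/m²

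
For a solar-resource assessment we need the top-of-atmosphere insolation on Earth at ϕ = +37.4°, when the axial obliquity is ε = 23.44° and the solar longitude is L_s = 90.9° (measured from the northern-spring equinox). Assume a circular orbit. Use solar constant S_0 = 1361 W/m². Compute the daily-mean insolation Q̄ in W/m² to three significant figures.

Q̄ ≈ 498 W/m²

Solar declination: sin δ = sin ε · sin L_s = sin 23.44° × sin 90.9° = 0.39774, so δ = +23.437°.
cos h₀ = −tan(+37.4°) tan(+23.437°) = -0.3314, h₀ = 1.9086 rad.
Bracket: h₀ sin ϕ sin δ + cos ϕ cos δ sin h₀ = 1.9086×0.60738×0.39774 + 0.79441×0.91750×0.94348 = 0.461078 + 0.687675 = 1.148753.
Q̄ = (S_0/π) × [bracket] = (1361/π) × 1.148753 = 497.7 W/m².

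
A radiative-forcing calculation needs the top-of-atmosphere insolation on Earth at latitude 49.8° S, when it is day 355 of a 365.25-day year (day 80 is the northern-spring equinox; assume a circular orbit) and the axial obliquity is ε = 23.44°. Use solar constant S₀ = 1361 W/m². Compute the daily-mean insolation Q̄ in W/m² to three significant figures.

Q̄ ≈ 498 W/m²

Solar longitude: λ_s = 360° × (355 − 80)/365.25 = 271.047°.
sin δ = sin 23.44° × sin 271.047° = -0.39772, so δ = -23.436°.
cos H₀ = −tan(-49.8°) tan(-23.436°) = -0.5130, H₀ = 2.1094 rad.
Bracket: H₀ sin φ sin δ + cos φ cos δ sin H₀ = 2.1094×-0.76380×-0.39772 + 0.64546×0.91751×0.85841 = 0.640790 + 0.508364 = 1.149154.
Q̄ = (S₀/π) × [bracket] = (1361/π) × 1.149154 = 497.8 W/m².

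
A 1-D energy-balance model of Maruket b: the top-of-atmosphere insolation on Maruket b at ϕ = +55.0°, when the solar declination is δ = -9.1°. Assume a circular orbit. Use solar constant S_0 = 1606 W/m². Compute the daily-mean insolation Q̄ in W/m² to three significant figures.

Q̄ ≈ 193 W/m²

cos h₀ = −tan(+55.0°) tan(-9.100°) = 0.2288, h₀ = 1.3400 rad.
Bracket: h₀ sin ϕ sin δ + cos ϕ cos δ sin h₀ = 1.3400×0.81915×-0.15816 + 0.57358×0.98741×0.97348 = -0.173606 + 0.551339 = 0.377733.
Q̄ = (S_0/π) × [bracket] = (1606/π) × 0.377733 = 193.1 W/m².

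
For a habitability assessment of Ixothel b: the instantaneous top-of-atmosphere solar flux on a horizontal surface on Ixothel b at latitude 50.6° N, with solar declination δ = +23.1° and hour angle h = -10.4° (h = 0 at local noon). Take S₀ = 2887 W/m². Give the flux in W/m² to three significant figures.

cos θ_z = sin φ sin δ + cos φ cos δ cos h = 0.303172 + 0.574247 = 0.877419.
Flux = S₀ · cos θ_z = 2887 × 0.877419 = 2533 W/m².

2.53e+03 W/m²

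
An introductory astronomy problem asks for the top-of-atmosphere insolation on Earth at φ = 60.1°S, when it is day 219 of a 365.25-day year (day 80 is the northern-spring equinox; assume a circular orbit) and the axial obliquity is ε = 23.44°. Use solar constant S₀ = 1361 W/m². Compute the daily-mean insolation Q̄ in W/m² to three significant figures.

Solar longitude: λ_s = 360° × (219 − 80)/365.25 = 137.002°.
sin δ = sin 23.44° × sin 137.002° = 0.27128, so δ = +15.740°.
cos H₀ = −tan(-60.1°) tan(+15.740°) = 0.4902, H₀ = 1.0585 rad.
Bracket: H₀ sin φ sin δ + cos φ cos δ sin H₀ = 1.0585×-0.86690×0.27128 + 0.49849×0.96250×0.87164 = -0.248930 + 0.418210 = 0.169280.
Q̄ = (S₀/π) × [bracket] = (1361/π) × 0.169280 = 73.34 W/m².

Q̄ ≈ 73.3 W/m²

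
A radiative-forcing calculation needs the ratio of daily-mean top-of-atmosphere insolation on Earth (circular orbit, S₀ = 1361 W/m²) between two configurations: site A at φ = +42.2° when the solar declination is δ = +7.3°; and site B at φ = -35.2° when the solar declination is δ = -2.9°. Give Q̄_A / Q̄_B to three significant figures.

Q̄_A / Q̄_B ≈ 1.01

— Configuration A (φ=+42.2°):
cos H₀ = −tan(+42.2°) tan(+7.300°) = -0.1162, H₀ = 1.6872 rad.
Bracket: H₀ sin φ sin δ + cos φ cos δ sin H₀ = 1.6872×0.67172×0.12706 + 0.74080×0.99189×0.99323 = 0.144000 + 0.729818 = 0.873818.
Q̄ = (S₀/π) × [bracket] = (1361/π) × 0.873818 = 378.56 W/m².
— Configuration B (φ=-35.2°):
cos H₀ = −tan(-35.2°) tan(-2.900°) = -0.0357, H₀ = 1.6065 rad.
Bracket: H₀ sin φ sin δ + cos φ cos δ sin H₀ = 1.6065×-0.57643×-0.05059 + 0.81714×0.99872×0.99936 = 0.046848 + 0.815572 = 0.862420.
Q̄ = (S₀/π) × [bracket] = (1361/π) × 0.862420 = 373.62 W/m².
Ratio Q̄_A / Q̄_B = 378.56 / 373.62 = 1.013.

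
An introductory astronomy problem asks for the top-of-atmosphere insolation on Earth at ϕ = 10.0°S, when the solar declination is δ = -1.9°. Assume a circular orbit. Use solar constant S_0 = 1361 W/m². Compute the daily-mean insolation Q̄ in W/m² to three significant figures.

cos h₀ = −tan(-10.0°) tan(-1.900°) = -0.0058, h₀ = 1.5766 rad.
Bracket: h₀ sin ϕ sin δ + cos ϕ cos δ sin h₀ = 1.5766×-0.17365×-0.03316 + 0.98481×0.99945×0.99998 = 0.009078 + 0.984249 = 0.993327.
Q̄ = (S_0/π) × [bracket] = (1361/π) × 0.993327 = 430.3 W/m².

Q̄ ≈ 430 W/m²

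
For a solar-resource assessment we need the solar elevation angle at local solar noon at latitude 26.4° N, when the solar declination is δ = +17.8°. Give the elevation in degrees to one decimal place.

At local noon the hour angle is zero, so the zenith angle equals |φ − δ| = |+26.4° − (+17.800°)| = 8.600°.
Elevation = 90° − 8.600° = 81.4°.

81.4°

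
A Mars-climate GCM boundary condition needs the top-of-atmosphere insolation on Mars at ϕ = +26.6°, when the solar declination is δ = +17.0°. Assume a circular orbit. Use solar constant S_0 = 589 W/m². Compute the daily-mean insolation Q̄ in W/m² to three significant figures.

Q̄ ≈ 201 W/m²

cos h₀ = −tan(+26.6°) tan(+17.000°) = -0.1531, h₀ = 1.7245 rad.
Bracket: h₀ sin ϕ sin δ + cos ϕ cos δ sin h₀ = 1.7245×0.44776×0.29237 + 0.89415×0.95630×0.98821 = 0.225757 + 0.844994 = 1.070751.
Q̄ = (S_0/π) × [bracket] = (589/π) × 1.070751 = 200.7 W/m².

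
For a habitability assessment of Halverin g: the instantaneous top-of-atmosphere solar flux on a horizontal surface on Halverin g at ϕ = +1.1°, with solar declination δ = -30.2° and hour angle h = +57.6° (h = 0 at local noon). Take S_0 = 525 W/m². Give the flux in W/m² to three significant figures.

238 W/m²

cos θ_z = sin ϕ sin δ + cos ϕ cos δ cos h = -0.009657 + 0.463016 = 0.453359.
Flux = S_0 · cos θ_z = 525 × 0.453359 = 238.0 W/m².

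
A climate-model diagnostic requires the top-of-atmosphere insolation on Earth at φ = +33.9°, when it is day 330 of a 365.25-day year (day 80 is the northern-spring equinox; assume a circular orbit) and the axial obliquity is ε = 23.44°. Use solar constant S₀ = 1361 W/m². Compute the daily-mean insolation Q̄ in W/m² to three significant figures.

Q̄ ≈ 208 W/m²

Solar longitude: λ_s = 360° × (330 − 80)/365.25 = 246.407°.
sin δ = sin 23.44° × sin 246.407° = -0.36454, so δ = -21.379°.
cos H₀ = −tan(+33.9°) tan(-21.379°) = 0.2631, H₀ = 1.3046 rad.
Bracket: H₀ sin φ sin δ + cos φ cos δ sin H₀ = 1.3046×0.55775×-0.36454 + 0.83001×0.93119×0.96478 = -0.265254 + 0.745676 = 0.480422.
Q̄ = (S₀/π) × [bracket] = (1361/π) × 0.480422 = 208.1 W/m².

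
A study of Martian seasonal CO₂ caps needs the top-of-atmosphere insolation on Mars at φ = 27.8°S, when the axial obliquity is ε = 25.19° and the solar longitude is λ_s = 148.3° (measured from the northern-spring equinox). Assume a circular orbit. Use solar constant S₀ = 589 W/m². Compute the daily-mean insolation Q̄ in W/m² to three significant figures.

Q̄ ≈ 132 W/m²

Solar declination: sin δ = sin ε · sin λ_s = sin 25.19° × sin 148.3° = 0.22365, so δ = +12.924°.
cos H₀ = −tan(-27.8°) tan(+12.924°) = 0.1210, H₀ = 1.4495 rad.
Bracket: H₀ sin φ sin δ + cos φ cos δ sin H₀ = 1.4495×-0.46639×0.22365 + 0.88458×0.97467×0.99265 = -0.151195 + 0.855837 = 0.704642.
Q̄ = (S₀/π) × [bracket] = (589/π) × 0.704642 = 132.1 W/m².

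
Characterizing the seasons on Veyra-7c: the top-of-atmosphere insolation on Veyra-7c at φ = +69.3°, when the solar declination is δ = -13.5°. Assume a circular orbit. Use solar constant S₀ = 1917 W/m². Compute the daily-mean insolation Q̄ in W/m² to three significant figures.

Q̄ ≈ 44.4 W/m²

cos H₀ = −tan(+69.3°) tan(-13.500°) = 0.6354, H₀ = 0.8823 rad.
Bracket: H₀ sin φ sin δ + cos φ cos δ sin H₀ = 0.8823×0.93544×-0.23345 + 0.35347×0.97237×0.77222 = -0.192675 + 0.265415 = 0.072740.
Q̄ = (S₀/π) × [bracket] = (1917/π) × 0.072740 = 44.39 W/m².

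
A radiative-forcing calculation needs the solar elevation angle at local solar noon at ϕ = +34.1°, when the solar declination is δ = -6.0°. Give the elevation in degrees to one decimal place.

At local noon the hour angle is zero, so the zenith angle equals |ϕ − δ| = |+34.1° − (-6.000°)| = 40.100°.
Elevation = 90° − 40.100° = 49.9°.

49.9°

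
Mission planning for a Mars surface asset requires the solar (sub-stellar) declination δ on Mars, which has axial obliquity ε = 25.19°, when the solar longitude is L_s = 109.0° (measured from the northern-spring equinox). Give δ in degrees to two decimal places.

sin δ = sin ε · sin L_s = sin 25.19° × sin 109.0° = 0.402433.
δ = arcsin(0.402433) = +23.73°.

δ = +23.73°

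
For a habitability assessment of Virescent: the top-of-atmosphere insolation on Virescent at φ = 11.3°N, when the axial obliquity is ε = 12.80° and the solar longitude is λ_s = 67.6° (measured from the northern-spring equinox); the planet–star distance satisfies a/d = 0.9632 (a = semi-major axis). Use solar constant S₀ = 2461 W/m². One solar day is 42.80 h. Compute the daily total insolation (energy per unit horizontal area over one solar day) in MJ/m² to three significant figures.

115 MJ/m²

Solar declination: sin δ = sin ε · sin λ_s = sin 12.80° × sin 67.6° = 0.20483, so δ = +11.820°.
cos H₀ = −tan(+11.3°) tan(+11.820°) = -0.0418, H₀ = 1.6126 rad.
Bracket: H₀ sin φ sin δ + cos φ cos δ sin H₀ = 1.6126×0.19595×0.20483 + 0.98061×0.97880×0.99913 = 0.064724 + 0.958986 = 1.023710.
Inverse-square distance factor (a/d)² = 0.9632² = 0.927754.
Q̄ = (S₀/π) × 0.927754 × [bracket] = (2461/π) × 0.927754 × 1.023710 = 744.00 W/m².
Daily total = Q̄ × 42.80 h × 3600 s/h = 744.00 × 42.80 × 3600 / 10⁶ = 114.6 MJ/m².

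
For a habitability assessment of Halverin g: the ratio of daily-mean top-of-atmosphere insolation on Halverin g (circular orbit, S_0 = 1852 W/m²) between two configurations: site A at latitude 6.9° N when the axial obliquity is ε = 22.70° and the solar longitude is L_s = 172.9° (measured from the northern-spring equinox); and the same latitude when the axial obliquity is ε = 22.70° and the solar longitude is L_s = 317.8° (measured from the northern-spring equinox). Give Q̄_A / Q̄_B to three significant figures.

Q̄_A / Q̄_B ≈ 1.10

— Configuration A (ϕ=+6.9°):
Solar declination: sin δ = sin ε · sin L_s = sin 22.70° × sin 172.9° = 0.04770, so δ = +2.734°.
cos h₀ = −tan(+6.9°) tan(+2.734°) = -0.0058, h₀ = 1.5766 rad.
Bracket: h₀ sin ϕ sin δ + cos ϕ cos δ sin h₀ = 1.5766×0.12014×0.04770 + 0.99276×0.99886×0.99998 = 0.009035 + 0.991608 = 1.000643.
Q̄ = (S_0/π) × [bracket] = (1852/π) × 1.000643 = 589.89 W/m².
— Configuration B (ϕ=+6.9°):
Solar declination: sin δ = sin ε · sin L_s = sin 22.70° × sin 317.8° = -0.25922, so δ = -15.024°.
cos h₀ = −tan(+6.9°) tan(-15.024°) = 0.0325, h₀ = 1.5383 rad.
Bracket: h₀ sin ϕ sin δ + cos ϕ cos δ sin h₀ = 1.5383×0.12014×-0.25922 + 0.99276×0.96582×0.99947 = -0.047907 + 0.958319 = 0.910412.
Q̄ = (S_0/π) × [bracket] = (1852/π) × 0.910412 = 536.70 W/m².
Ratio Q̄_A / Q̄_B = 589.89 / 536.70 = 1.099.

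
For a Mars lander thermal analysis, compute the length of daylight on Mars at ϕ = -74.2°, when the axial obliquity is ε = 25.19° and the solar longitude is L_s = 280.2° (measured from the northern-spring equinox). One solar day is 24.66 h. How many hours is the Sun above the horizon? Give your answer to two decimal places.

Solar declination: sin δ = sin ε · sin L_s = sin 25.19° × sin 280.2° = -0.41889, so δ = -24.765°.
Sunrise equation: cos h₀ = −tan ϕ · tan δ = -1.6303 ≤ −1, so the Sun never sets (polar day) and h₀ = π.
Daylight = 2h₀/(2π) × 24.66 h = (3.1416/π) × 24.66 = 24.66 h.

24.66 h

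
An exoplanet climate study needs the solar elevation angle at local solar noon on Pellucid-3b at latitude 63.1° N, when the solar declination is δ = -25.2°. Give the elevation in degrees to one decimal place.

1.7°

At local noon the hour angle is zero, so the zenith angle equals |ϕ − δ| = |+63.1° − (-25.200°)| = 88.300°.
Elevation = 90° − 88.300° = 1.7°.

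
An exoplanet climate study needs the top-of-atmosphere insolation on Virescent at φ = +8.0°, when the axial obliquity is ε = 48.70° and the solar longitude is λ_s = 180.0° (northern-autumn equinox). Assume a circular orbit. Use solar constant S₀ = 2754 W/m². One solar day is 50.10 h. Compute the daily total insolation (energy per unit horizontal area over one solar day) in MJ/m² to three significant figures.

157 MJ/m²

Solar declination: sin δ = sin ε · sin λ_s = sin 48.70° × sin 180.0° = 0.00000, so δ = +0.000°.
cos H₀ = −tan(+8.0°) tan(+0.000°) = -0.0000, H₀ = 1.5708 rad.
Bracket: H₀ sin φ sin δ + cos φ cos δ sin H₀ = 1.5708×0.13917×0.00000 + 0.99027×1.00000×1.00000 = 0.000000 + 0.990270 = 0.990270.
Q̄ = (S₀/π) × [bracket] = (2754/π) × 0.990270 = 868.10 W/m².
Daily total = Q̄ × 50.10 h × 3600 s/h = 868.10 × 50.10 × 3600 / 10⁶ = 156.6 MJ/m².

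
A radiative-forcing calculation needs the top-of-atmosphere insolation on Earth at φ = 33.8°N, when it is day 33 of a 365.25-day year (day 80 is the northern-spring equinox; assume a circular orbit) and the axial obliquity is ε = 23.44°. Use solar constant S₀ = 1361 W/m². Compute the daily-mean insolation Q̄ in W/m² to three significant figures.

Solar longitude: λ_s = 360° × (33 − 80)/365.25 = -46.324°, i.e. -46.324° + 360° = 313.676°.
sin δ = sin 23.44° × sin 313.676° = -0.28771, so δ = -16.721°.
cos H₀ = −tan(+33.8°) tan(-16.721°) = 0.2011, H₀ = 1.3683 rad.
Bracket: H₀ sin φ sin δ + cos φ cos δ sin H₀ = 1.3683×0.55630×-0.28771 + 0.83098×0.95772×0.97957 = -0.219001 + 0.779587 = 0.560586.
Q̄ = (S₀/π) × [bracket] = (1361/π) × 0.560586 = 242.9 W/m².

Q̄ ≈ 243 W/m²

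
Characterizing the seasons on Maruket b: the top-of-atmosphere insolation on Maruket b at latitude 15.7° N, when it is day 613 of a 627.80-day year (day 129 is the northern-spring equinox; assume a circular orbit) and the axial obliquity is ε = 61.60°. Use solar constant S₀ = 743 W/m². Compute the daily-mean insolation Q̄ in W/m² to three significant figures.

Q̄ ≈ 38.1 W/m²

Solar longitude: λ_s = 360° × (613 − 129)/627.80 = 277.541°.
sin δ = sin 61.60° × sin 277.541° = -0.87204, so δ = -60.697°.
cos H₀ = −tan(+15.7°) tan(-60.697°) = 0.5008, H₀ = 1.0462 rad.
Bracket: H₀ sin φ sin δ + cos φ cos δ sin H₀ = 1.0462×0.27060×-0.87204 + 0.96269×0.48943×0.86555 = -0.246876 + 0.407821 = 0.160945.
Q̄ = (S₀/π) × [bracket] = (743/π) × 0.160945 = 38.06 W/m².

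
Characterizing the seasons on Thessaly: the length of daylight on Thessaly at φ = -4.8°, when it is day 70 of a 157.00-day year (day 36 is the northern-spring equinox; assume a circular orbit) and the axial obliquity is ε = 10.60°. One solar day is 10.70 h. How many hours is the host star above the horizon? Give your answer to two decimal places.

5.30 h

Solar longitude: λ_s = 360° × (70 − 36)/157.00 = 77.962°.
sin δ = sin 10.60° × sin 77.962° = 0.17991, so δ = +10.364°.
cos H₀ = −tan φ · tan δ = −tan(-4.8°) × tan(+10.364°) = 0.0154, so H₀ = 1.5554 rad = 89.12°.
Daylight = 2H₀/(2π) × 10.70 h = (1.5554/π) × 10.70 = 5.30 h.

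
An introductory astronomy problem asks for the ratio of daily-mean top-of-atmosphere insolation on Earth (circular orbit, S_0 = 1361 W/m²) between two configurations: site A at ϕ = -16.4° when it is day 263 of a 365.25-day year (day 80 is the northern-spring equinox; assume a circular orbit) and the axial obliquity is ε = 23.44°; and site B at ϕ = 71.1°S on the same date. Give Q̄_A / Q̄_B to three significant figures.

— Configuration A (ϕ=-16.4°):
Solar longitude: L_s = 360° × (263 − 80)/365.25 = 180.370°.
sin δ = sin 23.44° × sin 180.370° = -0.00257, so δ = -0.147°.
cos h₀ = −tan(-16.4°) tan(-0.147°) = -0.0008, h₀ = 1.5716 rad.
Bracket: h₀ sin ϕ sin δ + cos ϕ cos δ sin h₀ = 1.5716×-0.28234×-0.00257 + 0.95931×1.00000×1.00000 = 0.001140 + 0.959310 = 0.960450.
Q̄ = (S_0/π) × [bracket] = (1361/π) × 0.960450 = 416.09 W/m².
— Configuration B (ϕ=-71.1°):
cos h₀ = −tan(-71.1°) tan(-0.147°) = -0.0075, h₀ = 1.5783 rad.
Bracket: h₀ sin ϕ sin δ + cos ϕ cos δ sin h₀ = 1.5783×-0.94609×-0.00257 + 0.32392×1.00000×0.99997 = 0.003838 + 0.323910 = 0.327748.
Q̄ = (S_0/π) × [bracket] = (1361/π) × 0.327748 = 141.99 W/m².
Ratio Q̄_A / Q̄_B = 416.09 / 141.99 = 2.930.

Q̄_A / Q̄_B ≈ 2.93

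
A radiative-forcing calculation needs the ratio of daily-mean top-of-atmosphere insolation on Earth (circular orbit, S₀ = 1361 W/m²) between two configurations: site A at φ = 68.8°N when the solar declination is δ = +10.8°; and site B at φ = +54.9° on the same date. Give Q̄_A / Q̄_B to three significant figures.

— Configuration A (φ=+68.8°):
cos H₀ = −tan(+68.8°) tan(+10.800°) = -0.4918, H₀ = 2.0850 rad.
Bracket: H₀ sin φ sin δ + cos φ cos δ sin H₀ = 2.0850×0.93232×0.18738 + 0.36162×0.98229×0.87070 = 0.364246 + 0.309286 = 0.673532.
Q̄ = (S₀/π) × [bracket] = (1361/π) × 0.673532 = 291.79 W/m².
— Configuration B (φ=+54.9°):
cos H₀ = −tan(+54.9°) tan(+10.800°) = -0.2714, H₀ = 1.8457 rad.
Bracket: H₀ sin φ sin δ + cos φ cos δ sin H₀ = 1.8457×0.81815×0.18738 + 0.57501×0.98229×0.96246 = 0.282955 + 0.543623 = 0.826578.
Q̄ = (S₀/π) × [bracket] = (1361/π) × 0.826578 = 358.09 W/m².
Ratio Q̄_A / Q̄_B = 291.79 / 358.09 = 0.8149.

Q̄_A / Q̄_B ≈ 0.815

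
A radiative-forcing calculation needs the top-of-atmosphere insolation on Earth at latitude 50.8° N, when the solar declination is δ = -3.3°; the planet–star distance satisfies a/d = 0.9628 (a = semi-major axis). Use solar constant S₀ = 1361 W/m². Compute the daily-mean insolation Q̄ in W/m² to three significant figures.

cos H₀ = −tan(+50.8°) tan(-3.300°) = 0.0707, H₀ = 1.5000 rad.
Bracket: H₀ sin φ sin δ + cos φ cos δ sin H₀ = 1.5000×0.77494×-0.05756 + 0.63203×0.99834×0.99750 = -0.066908 + 0.629403 = 0.562495.
Inverse-square distance factor (a/d)² = 0.9628² = 0.926984.
Q̄ = (S₀/π) × 0.926984 × [bracket] = (1361/π) × 0.926984 × 0.562495 = 225.9 W/m².

Q̄ ≈ 226 W/m²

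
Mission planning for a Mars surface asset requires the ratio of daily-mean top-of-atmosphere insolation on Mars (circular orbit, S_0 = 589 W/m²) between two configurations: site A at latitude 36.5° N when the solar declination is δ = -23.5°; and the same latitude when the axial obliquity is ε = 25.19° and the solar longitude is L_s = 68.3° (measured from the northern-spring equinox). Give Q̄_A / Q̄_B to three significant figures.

— Configuration A (ϕ=+36.5°):
cos h₀ = −tan(+36.5°) tan(-23.500°) = 0.3217, h₀ = 1.2432 rad.
Bracket: h₀ sin ϕ sin δ + cos ϕ cos δ sin h₀ = 1.2432×0.59482×-0.39875 + 0.80386×0.91706×0.94683 = -0.294868 + 0.697992 = 0.403124.
Q̄ = (S_0/π) × [bracket] = (589/π) × 0.403124 = 75.580 W/m².
— Configuration B (ϕ=+36.5°):
Solar declination: sin δ = sin ε · sin L_s = sin 25.19° × sin 68.3° = 0.39546, so δ = +23.295°.
cos h₀ = −tan(+36.5°) tan(+23.295°) = -0.3186, h₀ = 1.8950 rad.
Bracket: h₀ sin ϕ sin δ + cos ϕ cos δ sin h₀ = 1.8950×0.59482×0.39546 + 0.80386×0.91848×0.94789 = 0.445756 + 0.699855 = 1.145611.
Q̄ = (S_0/π) × [bracket] = (589/π) × 1.145611 = 214.78 W/m².
Ratio Q̄_A / Q̄_B = 75.580 / 214.78 = 0.3519.

Q̄_A / Q̄_B ≈ 0.352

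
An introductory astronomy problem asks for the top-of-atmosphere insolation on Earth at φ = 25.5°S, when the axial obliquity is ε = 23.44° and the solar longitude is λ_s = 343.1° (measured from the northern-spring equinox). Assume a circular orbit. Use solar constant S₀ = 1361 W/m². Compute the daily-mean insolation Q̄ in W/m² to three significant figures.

Solar declination: sin δ = sin ε · sin λ_s = sin 23.44° × sin 343.1° = -0.11564, so δ = -6.640°.
cos H₀ = −tan(-25.5°) tan(-6.640°) = -0.0555, H₀ = 1.6264 rad.
Bracket: H₀ sin φ sin δ + cos φ cos δ sin H₀ = 1.6264×-0.43051×-0.11564 + 0.90259×0.99329×0.99846 = 0.080969 + 0.895153 = 0.976122.
Q̄ = (S₀/π) × [bracket] = (1361/π) × 0.976122 = 422.9 W/m².

Q̄ ≈ 423 W/m²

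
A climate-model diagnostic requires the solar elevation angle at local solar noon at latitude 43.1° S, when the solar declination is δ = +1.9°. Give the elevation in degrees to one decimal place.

At local noon the hour angle is zero, so the zenith angle equals |φ − δ| = |-43.1° − (+1.900°)| = 45.000°.
Elevation = 90° − 45.000° = 45.0°.

45.0°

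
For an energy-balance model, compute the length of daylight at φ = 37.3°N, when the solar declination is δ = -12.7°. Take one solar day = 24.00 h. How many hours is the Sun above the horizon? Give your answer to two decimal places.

cos H₀ = −tan φ · tan δ = −tan(+37.3°) × tan(-12.700°) = 0.1717, so H₀ = 1.3983 rad = 80.11°.
Daylight = 2H₀/(2π) × 24.00 h = (1.3983/π) × 24.00 = 10.68 h.

10.68 h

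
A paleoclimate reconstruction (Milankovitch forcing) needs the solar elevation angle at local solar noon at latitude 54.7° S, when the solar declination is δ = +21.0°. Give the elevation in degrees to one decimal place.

At local noon the hour angle is zero, so the zenith angle equals |φ − δ| = |-54.7° − (+21.000°)| = 75.700°.
Elevation = 90° − 75.700° = 14.3°.

14.3°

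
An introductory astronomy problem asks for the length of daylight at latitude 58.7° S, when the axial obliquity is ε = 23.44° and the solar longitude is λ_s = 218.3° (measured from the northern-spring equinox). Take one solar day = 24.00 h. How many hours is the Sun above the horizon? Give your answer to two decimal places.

15.30 h

Solar declination: sin δ = sin ε · sin λ_s = sin 23.44° × sin 218.3° = -0.24654, so δ = -14.273°.
cos H₀ = −tan φ · tan δ = −tan(-58.7°) × tan(-14.273°) = -0.4184, so H₀ = 2.0025 rad = 114.73°.
Daylight = 2H₀/(2π) × 24.00 h = (2.0025/π) × 24.00 = 15.30 h.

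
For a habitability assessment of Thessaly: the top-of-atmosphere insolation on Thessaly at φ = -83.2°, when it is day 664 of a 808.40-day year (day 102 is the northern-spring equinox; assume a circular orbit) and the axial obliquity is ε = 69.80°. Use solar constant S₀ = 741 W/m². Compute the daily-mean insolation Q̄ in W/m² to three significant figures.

Q̄ ≈ 650 W/m²

Solar longitude: λ_s = 360° × (664 − 102)/808.40 = 250.272°.
sin δ = sin 69.80° × sin 250.272° = -0.88341, so δ = -62.056°.
cos H₀ = −tan(-83.2°) tan(-62.056°) = -15.8098 ≤ −1 ⇒ polar day, H₀ = π.
Bracket: H₀ sin φ sin δ + cos φ cos δ sin H₀ = 3.1416×-0.99297×-0.88341 + 0.11840×0.46860×0.00000 = 2.755810 + 0.000000 = 2.755810.
Q̄ = (S₀/π) × [bracket] = (741/π) × 2.755810 = 650.0 W/m².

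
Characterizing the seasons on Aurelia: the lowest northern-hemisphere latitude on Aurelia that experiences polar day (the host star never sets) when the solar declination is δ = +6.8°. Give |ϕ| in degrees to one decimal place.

Polar day requires cos h₀ = −tan ϕ tan δ ≤ −1, i.e. tan ϕ tan δ ≥ 1.
The boundary is |tan ϕ| · |tan δ| = 1, so |ϕ| = 90° − |δ| = 90° − 6.8° = 83.2° in the northern hemisphere.

|ϕ| = 83.2°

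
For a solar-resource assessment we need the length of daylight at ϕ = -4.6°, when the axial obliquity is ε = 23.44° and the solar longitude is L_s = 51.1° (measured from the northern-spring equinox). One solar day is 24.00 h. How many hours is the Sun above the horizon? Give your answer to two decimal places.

11.80 h

Solar declination: sin δ = sin ε · sin L_s = sin 23.44° × sin 51.1° = 0.30958, so δ = +18.034°.
cos h₀ = −tan ϕ · tan δ = −tan(-4.6°) × tan(+18.034°) = 0.0262, so h₀ = 1.5446 rad = 88.50°.
Daylight = 2h₀/(2π) × 24.00 h = (1.5446/π) × 24.00 = 11.80 h.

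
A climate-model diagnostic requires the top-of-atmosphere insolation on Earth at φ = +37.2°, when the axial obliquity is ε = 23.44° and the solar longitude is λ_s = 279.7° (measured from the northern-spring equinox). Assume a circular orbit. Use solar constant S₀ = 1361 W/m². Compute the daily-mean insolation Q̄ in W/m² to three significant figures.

Q̄ ≈ 173 W/m²

Solar declination: sin δ = sin ε · sin λ_s = sin 23.44° × sin 279.7° = -0.39210, so δ = -23.085°.
cos H₀ = −tan(+37.2°) tan(-23.085°) = 0.3235, H₀ = 1.2413 rad.
Bracket: H₀ sin φ sin δ + cos φ cos δ sin H₀ = 1.2413×0.60460×-0.39210 + 0.79653×0.91992×0.94622 = -0.294267 + 0.693337 = 0.399070.
Q̄ = (S₀/π) × [bracket] = (1361/π) × 0.399070 = 172.9 W/m².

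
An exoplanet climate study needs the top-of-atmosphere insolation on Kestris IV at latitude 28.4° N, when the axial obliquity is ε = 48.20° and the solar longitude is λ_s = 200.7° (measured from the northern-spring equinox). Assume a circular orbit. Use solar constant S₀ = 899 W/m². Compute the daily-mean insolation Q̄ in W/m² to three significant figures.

Q̄ ≈ 189 W/m²

Solar declination: sin δ = sin ε · sin λ_s = sin 48.20° × sin 200.7° = -0.26351, so δ = -15.278°.
cos H₀ = −tan(+28.4°) tan(-15.278°) = 0.1477, H₀ = 1.4226 rad.
Bracket: H₀ sin φ sin δ + cos φ cos δ sin H₀ = 1.4226×0.47562×-0.26351 + 0.87965×0.96466×0.98903 = -0.178295 + 0.839254 = 0.660959.
Q̄ = (S₀/π) × [bracket] = (899/π) × 0.660959 = 189.1 W/m².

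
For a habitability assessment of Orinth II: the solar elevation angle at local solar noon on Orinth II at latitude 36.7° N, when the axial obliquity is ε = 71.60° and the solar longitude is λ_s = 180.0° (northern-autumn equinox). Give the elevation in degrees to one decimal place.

53.3°

Solar declination: sin δ = sin ε · sin λ_s = sin 71.60° × sin 180.0° = 0.00000, so δ = +0.000°.
At local noon the hour angle is zero, so the zenith angle equals |φ − δ| = |+36.7° − (+0.000°)| = 36.700°.
Elevation = 90° − 36.700° = 53.3°.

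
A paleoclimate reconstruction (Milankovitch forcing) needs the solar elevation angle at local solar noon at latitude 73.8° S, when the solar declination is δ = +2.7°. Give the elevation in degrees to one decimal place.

At local noon the hour angle is zero, so the zenith angle equals |ϕ − δ| = |-73.8° − (+2.700°)| = 76.500°.
Elevation = 90° − 76.500° = 13.5°.

13.5°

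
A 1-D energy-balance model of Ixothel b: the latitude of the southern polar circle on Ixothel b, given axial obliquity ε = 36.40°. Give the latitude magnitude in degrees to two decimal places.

The polar circle is the lowest latitude that experiences at least one full rotation of continuous darkness at the northern-summer solstice; it lies at |φ| = 90° − ε = 90° − 36.40° = 53.60°.

53.60°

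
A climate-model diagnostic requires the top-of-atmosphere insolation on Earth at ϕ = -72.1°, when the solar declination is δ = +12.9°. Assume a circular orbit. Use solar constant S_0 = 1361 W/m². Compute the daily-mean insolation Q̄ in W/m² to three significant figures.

cos h₀ = −tan(-72.1°) tan(+12.900°) = 0.7091, h₀ = 0.7826 rad.
Bracket: h₀ sin ϕ sin δ + cos ϕ cos δ sin h₀ = 0.7826×-0.95159×0.22325 + 0.30736×0.97476×0.70512 = -0.166257 + 0.211256 = 0.044999.
Q̄ = (S_0/π) × [bracket] = (1361/π) × 0.044999 = 19.49 W/m².

Q̄ ≈ 19.5 W/m²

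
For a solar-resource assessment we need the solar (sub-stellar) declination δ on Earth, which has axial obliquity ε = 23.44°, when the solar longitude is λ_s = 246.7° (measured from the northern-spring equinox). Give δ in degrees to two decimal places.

sin δ = sin ε · sin λ_s = sin 23.44° × sin 246.7° = -0.365347.
δ = arcsin(-0.365347) = -21.43°.

δ = -21.43°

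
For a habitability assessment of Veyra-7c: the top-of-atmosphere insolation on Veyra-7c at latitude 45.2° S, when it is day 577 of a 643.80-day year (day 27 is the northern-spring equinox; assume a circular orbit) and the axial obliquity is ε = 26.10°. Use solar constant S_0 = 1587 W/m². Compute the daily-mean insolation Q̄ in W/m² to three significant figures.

Solar longitude: L_s = 360° × (577 − 27)/643.80 = 307.549°.
sin δ = sin 26.10° × sin 307.549° = -0.34880, so δ = -20.414°.
cos h₀ = −tan(-45.2°) tan(-20.414°) = -0.3748, h₀ = 1.9550 rad.
Bracket: h₀ sin ϕ sin δ + cos ϕ cos δ sin h₀ = 1.9550×-0.70957×-0.34880 + 0.70463×0.93720×0.92711 = 0.483859 + 0.612244 = 1.096103.
Q̄ = (S_0/π) × [bracket] = (1587/π) × 1.096103 = 553.7 W/m².

Q̄ ≈ 554 W/m²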